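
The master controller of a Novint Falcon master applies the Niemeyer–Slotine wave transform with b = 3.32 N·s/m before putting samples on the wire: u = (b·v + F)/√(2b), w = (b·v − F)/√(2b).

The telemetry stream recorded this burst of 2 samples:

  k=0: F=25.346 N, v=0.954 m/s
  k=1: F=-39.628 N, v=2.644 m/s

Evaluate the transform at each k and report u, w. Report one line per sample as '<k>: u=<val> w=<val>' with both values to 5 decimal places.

0: u=11.06530 w=-8.60701
1: u=-11.97209 w=18.78520

k=0: b·v=3.32×0.954=3.16728; √(2b)=2.57682; u=(3.16728+25.346)/2.57682=11.06530, w=(3.16728−25.346)/2.57682=-8.60701
k=1: b·v=3.32×2.644=8.77808; √(2b)=2.57682; u=(8.77808+(-39.628))/2.57682=-11.97209, w=(8.77808−(-39.628))/2.57682=18.78520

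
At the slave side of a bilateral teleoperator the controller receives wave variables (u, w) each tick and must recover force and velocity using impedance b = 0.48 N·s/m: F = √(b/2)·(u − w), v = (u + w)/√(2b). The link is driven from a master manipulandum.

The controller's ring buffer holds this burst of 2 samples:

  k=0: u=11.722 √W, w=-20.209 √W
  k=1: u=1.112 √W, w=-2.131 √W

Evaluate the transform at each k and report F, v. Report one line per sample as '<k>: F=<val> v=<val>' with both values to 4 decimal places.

k=0: u−w=31.9310, u+w=-8.4870; √(b/2)=0.4899, √(2b)=0.9798; F=0.4899×31.931=15.6429, v=-8.4870/0.9798=-8.6620
k=1: u−w=3.2430, u+w=-1.0190; √(b/2)=0.4899, √(2b)=0.9798; F=0.4899×3.243=1.5887, v=-1.0190/0.9798=-1.0400

0: F=15.6429 v=-8.6620
1: F=1.5887 v=-1.0400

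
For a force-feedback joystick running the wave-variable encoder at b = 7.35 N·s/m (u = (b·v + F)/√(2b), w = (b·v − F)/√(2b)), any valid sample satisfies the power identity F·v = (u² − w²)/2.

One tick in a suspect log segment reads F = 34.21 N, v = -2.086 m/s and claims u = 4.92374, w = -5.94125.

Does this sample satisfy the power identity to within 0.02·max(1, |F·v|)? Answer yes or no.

no

F·v = 34.21×(-2.086) = -71.3621 W.
(u² − w²)/2 = (24.2432 − 35.2985)/2 = -5.5276 W.
|Δ| = 65.8344;  2% of max(1, |F·v|) = 1.4272.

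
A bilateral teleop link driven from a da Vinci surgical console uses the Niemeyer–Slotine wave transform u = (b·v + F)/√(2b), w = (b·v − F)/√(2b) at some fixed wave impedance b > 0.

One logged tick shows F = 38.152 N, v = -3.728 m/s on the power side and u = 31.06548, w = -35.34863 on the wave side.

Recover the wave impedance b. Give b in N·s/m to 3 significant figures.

b = 0.66 N·s/m

u + w = -4.2831;  u + w = √(2b)·v, so √(2b) = -4.2831/(-3.728) = 1.1489.
b = (√(2b))²/2 = 1.3200/2 = 0.6600.
(Check via u − w = 2F/√(2b): u − w = 66.4141, 2F/√(2b) = 66.4140.)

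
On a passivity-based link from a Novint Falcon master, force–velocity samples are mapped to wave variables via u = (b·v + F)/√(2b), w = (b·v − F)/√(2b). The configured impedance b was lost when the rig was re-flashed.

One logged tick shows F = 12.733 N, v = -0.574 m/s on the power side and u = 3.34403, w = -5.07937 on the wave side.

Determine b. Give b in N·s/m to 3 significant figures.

b = 4.57 N·s/m

u + w = -1.7353;  u + w = √(2b)·v, so √(2b) = -1.7353/(-0.574) = 3.0232.
b = (√(2b))²/2 = 9.1400/2 = 4.5700.
(Check via u − w = 2F/√(2b): u − w = 8.4234, 2F/√(2b) = 8.4234.)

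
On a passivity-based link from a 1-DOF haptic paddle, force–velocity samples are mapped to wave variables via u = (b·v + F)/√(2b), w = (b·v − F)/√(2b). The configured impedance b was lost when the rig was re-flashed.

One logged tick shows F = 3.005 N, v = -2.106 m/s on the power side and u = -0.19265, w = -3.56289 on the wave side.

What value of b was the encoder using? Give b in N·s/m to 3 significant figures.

b = 1.59 N·s/m

u + w = -3.7555;  u + w = √(2b)·v, so √(2b) = -3.7555/(-2.106) = 1.7833.
b = (√(2b))²/2 = 3.1800/2 = 1.5900.
(Check via u − w = 2F/√(2b): u − w = 3.3702, 2F/√(2b) = 3.3702.)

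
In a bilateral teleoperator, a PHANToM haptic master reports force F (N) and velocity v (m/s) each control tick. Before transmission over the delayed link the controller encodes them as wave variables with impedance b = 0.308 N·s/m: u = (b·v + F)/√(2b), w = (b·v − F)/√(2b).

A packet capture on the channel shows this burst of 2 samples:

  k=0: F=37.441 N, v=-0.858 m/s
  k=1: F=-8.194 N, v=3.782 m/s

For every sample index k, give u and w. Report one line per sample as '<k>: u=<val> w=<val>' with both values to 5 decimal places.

0: u=47.36755 w=-48.04095
1: u=-8.95596 w=11.92429

k=0: b·v=0.308×(-0.858)=-0.26426; √(2b)=0.78486; u=(-0.26426+37.441)/0.78486=47.36755, w=(-0.26426−37.441)/0.78486=-48.04095
k=1: b·v=0.308×3.782=1.16486; √(2b)=0.78486; u=(1.16486+(-8.194))/0.78486=-8.95596, w=(1.16486−(-8.194))/0.78486=11.92429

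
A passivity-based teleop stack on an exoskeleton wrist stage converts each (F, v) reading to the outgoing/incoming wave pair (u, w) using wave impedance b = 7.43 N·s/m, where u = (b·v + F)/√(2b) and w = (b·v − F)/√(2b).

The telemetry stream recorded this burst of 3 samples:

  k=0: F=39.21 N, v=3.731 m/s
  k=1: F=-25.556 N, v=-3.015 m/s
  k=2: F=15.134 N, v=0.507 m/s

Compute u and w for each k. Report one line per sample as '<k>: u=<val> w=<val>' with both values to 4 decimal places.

0: u=17.3628 w=-2.9803
1: u=-12.4408 w=0.8183
2: u=4.9032 w=-2.9487

k=0: b·v=7.43×3.731=27.7213; √(2b)=3.8549; u=(27.7213+39.21)/3.8549=17.3628, w=(27.7213−39.21)/3.8549=-2.9803
k=1: b·v=7.43×(-3.015)=-22.4015; √(2b)=3.8549; u=(-22.4015+(-25.556))/3.8549=-12.4408, w=(-22.4015−(-25.556))/3.8549=0.8183
k=2: b·v=7.43×0.507=3.7670; √(2b)=3.8549; u=(3.7670+15.134)/3.8549=4.9032, w=(3.7670−15.134)/3.8549=-2.9487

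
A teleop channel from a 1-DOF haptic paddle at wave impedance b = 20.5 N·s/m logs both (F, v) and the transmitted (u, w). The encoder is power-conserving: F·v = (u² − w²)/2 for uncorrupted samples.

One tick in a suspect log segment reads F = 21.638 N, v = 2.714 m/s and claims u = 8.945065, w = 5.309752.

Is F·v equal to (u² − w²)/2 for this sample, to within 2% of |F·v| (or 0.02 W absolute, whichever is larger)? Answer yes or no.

F·v = 21.638×2.714 = 58.725532 W.
(u² − w²)/2 = (80.014188 − 28.193466)/2 = 25.910361 W.
|Δ| = 32.815171;  2% of max(1, |F·v|) = 1.174511.

no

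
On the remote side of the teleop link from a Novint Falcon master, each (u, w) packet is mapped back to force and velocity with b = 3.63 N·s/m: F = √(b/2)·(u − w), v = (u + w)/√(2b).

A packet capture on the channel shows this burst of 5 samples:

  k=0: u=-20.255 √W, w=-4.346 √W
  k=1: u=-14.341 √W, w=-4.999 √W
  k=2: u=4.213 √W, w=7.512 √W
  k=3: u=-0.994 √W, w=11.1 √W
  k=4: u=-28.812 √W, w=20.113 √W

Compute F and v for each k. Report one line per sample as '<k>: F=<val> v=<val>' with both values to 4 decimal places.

k=0: u−w=-15.9090, u+w=-24.6010; √(b/2)=1.3472, √(2b)=2.6944; F=1.3472×(-15.909)=-21.4329, v=-24.6010/2.6944=-9.1303
k=1: u−w=-9.3420, u+w=-19.3400; √(b/2)=1.3472, √(2b)=2.6944; F=1.3472×(-9.342)=-12.5857, v=-19.3400/2.6944=-7.1777
k=2: u−w=-3.2990, u+w=11.7250; √(b/2)=1.3472, √(2b)=2.6944; F=1.3472×(-3.299)=-4.4445, v=11.7250/2.6944=4.3516
k=3: u−w=-12.0940, u+w=10.1060; √(b/2)=1.3472, √(2b)=2.6944; F=1.3472×(-12.094)=-16.2933, v=10.1060/2.6944=3.7507
k=4: u−w=-48.9250, u+w=-8.6990; √(b/2)=1.3472, √(2b)=2.6944; F=1.3472×(-48.925)=-65.9127, v=-8.6990/2.6944=-3.2285

0: F=-21.4329 v=-9.1303
1: F=-12.5857 v=-7.1777
2: F=-4.4445 v=4.3516
3: F=-16.2933 v=3.7507
4: F=-65.9127 v=-3.2285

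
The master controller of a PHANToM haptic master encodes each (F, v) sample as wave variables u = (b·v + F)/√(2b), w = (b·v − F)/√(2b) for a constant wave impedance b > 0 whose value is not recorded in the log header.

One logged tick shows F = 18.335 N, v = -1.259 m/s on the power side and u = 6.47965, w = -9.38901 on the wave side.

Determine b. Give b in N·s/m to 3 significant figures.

u + w = -2.9094;  u + w = √(2b)·v, so √(2b) = -2.9094/(-1.259) = 2.3108.
b = (√(2b))²/2 = 5.3400/2 = 2.6700.
(Check via u − w = 2F/√(2b): u − w = 15.8687, 2F/√(2b) = 15.8686.)

b = 2.67 N·s/m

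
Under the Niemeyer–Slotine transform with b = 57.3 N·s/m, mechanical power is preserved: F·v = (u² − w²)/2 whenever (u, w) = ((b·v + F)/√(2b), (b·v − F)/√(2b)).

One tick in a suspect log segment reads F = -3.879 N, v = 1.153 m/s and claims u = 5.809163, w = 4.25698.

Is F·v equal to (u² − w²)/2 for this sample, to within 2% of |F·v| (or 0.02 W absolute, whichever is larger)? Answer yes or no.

F·v = (-3.879)×1.153 = -4.472487 W.
(u² − w²)/2 = (33.746375 − 18.121879)/2 = 7.812248 W.
|Δ| = 12.284735;  2% of max(1, |F·v|) = 0.089450.

no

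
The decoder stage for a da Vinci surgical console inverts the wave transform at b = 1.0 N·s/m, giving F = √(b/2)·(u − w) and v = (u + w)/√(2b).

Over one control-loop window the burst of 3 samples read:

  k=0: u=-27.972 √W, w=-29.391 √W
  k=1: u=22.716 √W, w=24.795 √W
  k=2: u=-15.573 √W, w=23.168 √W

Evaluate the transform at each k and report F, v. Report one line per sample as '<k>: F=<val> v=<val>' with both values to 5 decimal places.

k=0: u−w=1.41900, u+w=-57.36300; √(b/2)=0.70711, √(2b)=1.41421; F=0.70711×1.419=1.00338, v=-57.36300/1.41421=-40.56177
k=1: u−w=-2.07900, u+w=47.51100; √(b/2)=0.70711, √(2b)=1.41421; F=0.70711×(-2.079)=-1.47007, v=47.51100/1.41421=33.59535
k=2: u−w=-38.74100, u+w=7.59500; √(b/2)=0.70711, √(2b)=1.41421; F=0.70711×(-38.741)=-27.39402, v=7.59500/1.41421=5.37048

0: F=1.00338 v=-40.56177
1: F=-1.47007 v=33.59535
2: F=-27.39402 v=5.37048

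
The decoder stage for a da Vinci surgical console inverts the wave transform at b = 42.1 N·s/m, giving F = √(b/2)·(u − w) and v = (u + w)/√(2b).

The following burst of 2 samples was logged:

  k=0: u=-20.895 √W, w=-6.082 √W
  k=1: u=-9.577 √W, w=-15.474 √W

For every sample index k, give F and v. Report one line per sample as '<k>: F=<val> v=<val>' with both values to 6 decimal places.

0: F=-67.962457 v=-2.939934
1: F=27.055601 v=-2.730040

k=0: u−w=-14.813000, u+w=-26.977000; √(b/2)=4.588028, √(2b)=9.176056; F=4.588028×(-14.813)=-67.962457, v=-26.977000/9.176056=-2.939934
k=1: u−w=5.897000, u+w=-25.051000; √(b/2)=4.588028, √(2b)=9.176056; F=4.588028×5.897=27.055601, v=-25.051000/9.176056=-2.730040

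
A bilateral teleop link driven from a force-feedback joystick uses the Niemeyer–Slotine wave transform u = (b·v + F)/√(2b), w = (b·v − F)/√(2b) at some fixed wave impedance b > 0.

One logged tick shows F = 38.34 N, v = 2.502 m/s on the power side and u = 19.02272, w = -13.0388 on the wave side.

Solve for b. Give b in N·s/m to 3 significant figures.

b = 2.86 N·s/m

u + w = 5.9839;  u + w = √(2b)·v, so √(2b) = 5.9839/2.502 = 2.3917.
b = (√(2b))²/2 = 5.7200/2 = 2.8600.
(Check via u − w = 2F/√(2b): u − w = 32.0615, 2F/√(2b) = 32.0615.)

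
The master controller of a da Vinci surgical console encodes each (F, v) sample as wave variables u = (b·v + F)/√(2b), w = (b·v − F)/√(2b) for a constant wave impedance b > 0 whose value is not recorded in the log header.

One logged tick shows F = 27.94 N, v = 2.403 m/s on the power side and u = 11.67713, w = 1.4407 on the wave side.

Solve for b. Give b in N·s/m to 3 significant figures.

u + w = 13.11783;  u + w = √(2b)·v, so √(2b) = 13.11783/2.403 = 5.45894.
b = (√(2b))²/2 = 29.80001/2 = 14.90001.
(Check via u − w = 2F/√(2b): u − w = 10.23643, 2F/√(2b) = 10.23642.)

b = 14.9 N·s/m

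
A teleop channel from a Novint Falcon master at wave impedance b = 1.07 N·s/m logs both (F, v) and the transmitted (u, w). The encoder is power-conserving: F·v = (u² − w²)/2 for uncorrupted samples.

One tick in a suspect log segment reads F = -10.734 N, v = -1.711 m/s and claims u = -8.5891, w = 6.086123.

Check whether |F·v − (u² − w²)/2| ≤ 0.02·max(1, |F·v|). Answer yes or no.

yes

F·v = (-10.734)×(-1.711) = 18.365874 W.
(u² − w²)/2 = (73.772639 − 37.040893)/2 = 18.365873 W.
|Δ| = 0.000001;  2% of max(1, |F·v|) = 0.367317.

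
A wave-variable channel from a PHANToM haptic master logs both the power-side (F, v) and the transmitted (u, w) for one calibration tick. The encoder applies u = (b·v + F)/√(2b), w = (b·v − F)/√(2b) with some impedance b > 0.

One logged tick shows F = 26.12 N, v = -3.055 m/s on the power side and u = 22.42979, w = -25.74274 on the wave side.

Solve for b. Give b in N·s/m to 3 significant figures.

b = 0.588 N·s/m

u + w = -3.31295;  u + w = √(2b)·v, so √(2b) = -3.31295/(-3.055) = 1.08444.
b = (√(2b))²/2 = 1.17600/2 = 0.58800.
(Check via u − w = 2F/√(2b): u − w = 48.17253, 2F/√(2b) = 48.17254.)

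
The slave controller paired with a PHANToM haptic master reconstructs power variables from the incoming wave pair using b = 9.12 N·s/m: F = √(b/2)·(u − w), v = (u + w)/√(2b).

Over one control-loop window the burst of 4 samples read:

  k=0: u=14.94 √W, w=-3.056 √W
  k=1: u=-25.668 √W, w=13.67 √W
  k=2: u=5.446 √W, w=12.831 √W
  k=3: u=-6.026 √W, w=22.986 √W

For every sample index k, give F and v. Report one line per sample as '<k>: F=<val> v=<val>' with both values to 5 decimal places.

k=0: u−w=17.99600, u+w=11.88400; √(b/2)=2.13542, √(2b)=4.27083; F=2.13542×17.996=38.42894, v=11.88400/4.27083=2.78260
k=1: u−w=-39.33800, u+w=-11.99800; √(b/2)=2.13542, √(2b)=4.27083; F=2.13542×(-39.338)=-84.00298, v=-11.99800/4.27083=-2.80929
k=2: u−w=-7.38500, u+w=18.27700; √(b/2)=2.13542, √(2b)=4.27083; F=2.13542×(-7.385)=-15.77004, v=18.27700/4.27083=4.27949
k=3: u−w=-29.01200, u+w=16.96000; √(b/2)=2.13542, √(2b)=4.27083; F=2.13542×(-29.012)=-61.95268, v=16.96000/4.27083=3.97112

0: F=38.42894 v=2.78260
1: F=-84.00298 v=-2.80929
2: F=-15.77004 v=4.27949
3: F=-61.95268 v=3.97112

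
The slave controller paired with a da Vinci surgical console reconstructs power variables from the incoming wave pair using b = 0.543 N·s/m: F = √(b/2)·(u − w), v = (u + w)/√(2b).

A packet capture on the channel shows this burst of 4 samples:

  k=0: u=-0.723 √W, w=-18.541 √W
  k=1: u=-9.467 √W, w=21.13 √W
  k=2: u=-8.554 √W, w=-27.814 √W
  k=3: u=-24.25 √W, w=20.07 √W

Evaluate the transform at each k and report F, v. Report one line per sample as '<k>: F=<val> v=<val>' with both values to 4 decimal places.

0: F=9.2842 v=-18.4855
1: F=-15.9428 v=11.1917
2: F=10.0356 v=-34.8983
3: F=-23.0932 v=-4.0111

k=0: u−w=17.8180, u+w=-19.2640; √(b/2)=0.5211, √(2b)=1.0421; F=0.5211×17.818=9.2842, v=-19.2640/1.0421=-18.4855
k=1: u−w=-30.5970, u+w=11.6630; √(b/2)=0.5211, √(2b)=1.0421; F=0.5211×(-30.597)=-15.9428, v=11.6630/1.0421=11.1917
k=2: u−w=19.2600, u+w=-36.3680; √(b/2)=0.5211, √(2b)=1.0421; F=0.5211×19.26=10.0356, v=-36.3680/1.0421=-34.8983
k=3: u−w=-44.3200, u+w=-4.1800; √(b/2)=0.5211, √(2b)=1.0421; F=0.5211×(-44.32)=-23.0932, v=-4.1800/1.0421=-4.0111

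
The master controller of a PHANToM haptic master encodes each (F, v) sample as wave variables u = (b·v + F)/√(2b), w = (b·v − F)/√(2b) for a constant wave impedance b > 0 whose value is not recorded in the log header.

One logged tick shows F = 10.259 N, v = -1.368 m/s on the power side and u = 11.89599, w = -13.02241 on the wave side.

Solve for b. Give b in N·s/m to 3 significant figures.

u + w = -1.12642;  u + w = √(2b)·v, so √(2b) = -1.12642/(-1.368) = 0.82341.
b = (√(2b))²/2 = 0.67800/2 = 0.33900.
(Check via u − w = 2F/√(2b): u − w = 24.91840, 2F/√(2b) = 24.91844.)

b = 0.339 N·s/m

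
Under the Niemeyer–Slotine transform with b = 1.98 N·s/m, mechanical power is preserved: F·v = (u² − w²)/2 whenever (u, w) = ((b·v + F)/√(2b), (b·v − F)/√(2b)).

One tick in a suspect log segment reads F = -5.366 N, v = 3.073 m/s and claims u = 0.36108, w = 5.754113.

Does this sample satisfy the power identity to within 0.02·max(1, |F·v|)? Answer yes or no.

F·v = (-5.366)×3.073 = -16.489718 W.
(u² − w²)/2 = (0.130379 − 33.109816)/2 = -16.489719 W.
|Δ| = 0.000001;  2% of max(1, |F·v|) = 0.329794.

yes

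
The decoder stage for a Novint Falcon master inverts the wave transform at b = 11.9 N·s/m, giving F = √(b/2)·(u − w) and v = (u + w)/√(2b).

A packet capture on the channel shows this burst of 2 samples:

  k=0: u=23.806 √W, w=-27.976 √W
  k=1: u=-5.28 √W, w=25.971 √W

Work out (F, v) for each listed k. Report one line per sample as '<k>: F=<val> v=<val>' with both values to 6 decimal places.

k=0: u−w=51.782000, u+w=-4.170000; √(b/2)=2.439262, √(2b)=4.878524; F=2.439262×51.782=126.309874, v=-4.170000/4.878524=-0.854767
k=1: u−w=-31.251000, u+w=20.691000; √(b/2)=2.439262, √(2b)=4.878524; F=2.439262×(-31.251)=-76.229382, v=20.691000/4.878524=4.241241

0: F=126.309874 v=-0.854767
1: F=-76.229382 v=4.241241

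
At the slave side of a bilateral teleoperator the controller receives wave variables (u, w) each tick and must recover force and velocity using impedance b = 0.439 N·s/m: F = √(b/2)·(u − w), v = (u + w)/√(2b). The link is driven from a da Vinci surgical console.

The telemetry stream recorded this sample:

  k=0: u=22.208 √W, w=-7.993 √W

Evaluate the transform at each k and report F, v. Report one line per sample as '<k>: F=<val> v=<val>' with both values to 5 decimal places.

k=0: u−w=30.20100, u+w=14.21500; √(b/2)=0.46851, √(2b)=0.93702; F=0.46851×30.201=14.14942, v=14.21500/0.93702=15.17049

0: F=14.14942 v=15.17049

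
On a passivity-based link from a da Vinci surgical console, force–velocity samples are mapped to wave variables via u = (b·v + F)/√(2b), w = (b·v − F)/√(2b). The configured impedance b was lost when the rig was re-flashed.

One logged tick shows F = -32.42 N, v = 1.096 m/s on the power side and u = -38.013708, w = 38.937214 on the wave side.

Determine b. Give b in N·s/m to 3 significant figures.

u + w = 0.923506;  u + w = √(2b)·v, so √(2b) = 0.923506/1.096 = 0.842615.
b = (√(2b))²/2 = 0.710000/2 = 0.355000.
(Check via u − w = 2F/√(2b): u − w = -76.950922, 2F/√(2b) = -76.950924.)

b = 0.355 N·s/m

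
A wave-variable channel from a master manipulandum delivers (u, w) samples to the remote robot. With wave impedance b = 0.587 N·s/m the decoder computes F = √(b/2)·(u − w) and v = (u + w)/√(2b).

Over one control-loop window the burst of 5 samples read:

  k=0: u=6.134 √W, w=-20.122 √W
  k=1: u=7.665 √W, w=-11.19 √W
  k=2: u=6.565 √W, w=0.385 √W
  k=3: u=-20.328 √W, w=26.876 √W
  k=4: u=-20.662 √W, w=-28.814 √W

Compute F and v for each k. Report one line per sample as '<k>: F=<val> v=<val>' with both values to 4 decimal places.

0: F=14.2244 v=-12.9099
1: F=10.2148 v=-3.2533
2: F=3.3481 v=6.4143
3: F=-25.5731 v=6.0433
4: F=4.4164 v=-45.6626

k=0: u−w=26.2560, u+w=-13.9880; √(b/2)=0.5418, √(2b)=1.0835; F=0.5418×26.256=14.2244, v=-13.9880/1.0835=-12.9099
k=1: u−w=18.8550, u+w=-3.5250; √(b/2)=0.5418, √(2b)=1.0835; F=0.5418×18.855=10.2148, v=-3.5250/1.0835=-3.2533
k=2: u−w=6.1800, u+w=6.9500; √(b/2)=0.5418, √(2b)=1.0835; F=0.5418×6.18=3.3481, v=6.9500/1.0835=6.4143
k=3: u−w=-47.2040, u+w=6.5480; √(b/2)=0.5418, √(2b)=1.0835; F=0.5418×(-47.204)=-25.5731, v=6.5480/1.0835=6.0433
k=4: u−w=8.1520, u+w=-49.4760; √(b/2)=0.5418, √(2b)=1.0835; F=0.5418×8.152=4.4164, v=-49.4760/1.0835=-45.6626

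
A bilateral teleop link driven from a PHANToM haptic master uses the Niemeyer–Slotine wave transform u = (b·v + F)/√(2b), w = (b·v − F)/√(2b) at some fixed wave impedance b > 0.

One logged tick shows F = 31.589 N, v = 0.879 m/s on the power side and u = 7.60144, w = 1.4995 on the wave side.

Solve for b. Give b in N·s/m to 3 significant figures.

b = 53.6 N·s/m

u + w = 9.1009;  u + w = √(2b)·v, so √(2b) = 9.1009/0.879 = 10.3537.
b = (√(2b))²/2 = 107.2000/2 = 53.6000.
(Check via u − w = 2F/√(2b): u − w = 6.1019, 2F/√(2b) = 6.1019.)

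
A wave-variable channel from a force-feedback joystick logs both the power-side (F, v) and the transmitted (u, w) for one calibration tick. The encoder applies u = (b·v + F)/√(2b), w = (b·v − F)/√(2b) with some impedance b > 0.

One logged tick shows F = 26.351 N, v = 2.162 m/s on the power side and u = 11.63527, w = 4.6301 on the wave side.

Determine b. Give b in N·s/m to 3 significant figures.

b = 28.3 N·s/m

u + w = 16.26537;  u + w = √(2b)·v, so √(2b) = 16.26537/2.162 = 7.52330.
b = (√(2b))²/2 = 56.60001/2 = 28.30001.
(Check via u − w = 2F/√(2b): u − w = 7.00517, 2F/√(2b) = 7.00517.)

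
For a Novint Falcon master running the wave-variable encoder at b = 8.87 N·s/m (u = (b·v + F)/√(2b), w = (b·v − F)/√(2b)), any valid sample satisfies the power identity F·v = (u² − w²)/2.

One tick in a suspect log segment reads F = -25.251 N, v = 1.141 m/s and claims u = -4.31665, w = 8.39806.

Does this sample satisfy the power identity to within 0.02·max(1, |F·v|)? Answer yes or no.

F·v = (-25.251)×1.141 = -28.8114 W.
(u² − w²)/2 = (18.6335 − 70.5274)/2 = -25.9470 W.
|Δ| = 2.8644;  2% of max(1, |F·v|) = 0.5762.

no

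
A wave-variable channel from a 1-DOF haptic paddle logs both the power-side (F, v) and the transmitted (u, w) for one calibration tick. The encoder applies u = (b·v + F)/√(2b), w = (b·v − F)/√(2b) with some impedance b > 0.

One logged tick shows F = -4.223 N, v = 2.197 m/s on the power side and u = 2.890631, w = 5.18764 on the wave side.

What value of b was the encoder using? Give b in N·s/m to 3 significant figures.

b = 6.76 N·s/m

u + w = 8.078271;  u + w = √(2b)·v, so √(2b) = 8.078271/2.197 = 3.676955.
b = (√(2b))²/2 = 13.520001/2 = 6.760000.
(Check via u − w = 2F/√(2b): u − w = -2.297009, 2F/√(2b) = -2.297009.)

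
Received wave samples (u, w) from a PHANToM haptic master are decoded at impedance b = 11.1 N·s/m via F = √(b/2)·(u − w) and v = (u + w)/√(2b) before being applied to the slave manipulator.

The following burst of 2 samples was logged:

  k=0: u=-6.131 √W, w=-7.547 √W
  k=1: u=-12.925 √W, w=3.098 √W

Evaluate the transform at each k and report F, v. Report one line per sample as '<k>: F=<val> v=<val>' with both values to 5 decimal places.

0: F=3.33587 v=-2.90299
1: F=-37.74769 v=-2.08566

k=0: u−w=1.41600, u+w=-13.67800; √(b/2)=2.35584, √(2b)=4.71169; F=2.35584×1.416=3.33587, v=-13.67800/4.71169=-2.90299
k=1: u−w=-16.02300, u+w=-9.82700; √(b/2)=2.35584, √(2b)=4.71169; F=2.35584×(-16.023)=-37.74769, v=-9.82700/4.71169=-2.08566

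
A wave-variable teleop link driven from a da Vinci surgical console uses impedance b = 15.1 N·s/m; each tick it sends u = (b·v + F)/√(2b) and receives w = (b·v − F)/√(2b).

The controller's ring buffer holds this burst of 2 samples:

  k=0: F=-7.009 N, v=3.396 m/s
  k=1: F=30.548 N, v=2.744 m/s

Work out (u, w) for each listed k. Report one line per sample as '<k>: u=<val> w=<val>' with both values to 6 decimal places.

k=0: b·v=15.1×3.396=51.279600; √(2b)=5.495453; u=(51.279600+(-7.009))/5.495453=8.055860, w=(51.279600−(-7.009))/5.495453=10.606697
k=1: b·v=15.1×2.744=41.434400; √(2b)=5.495453; u=(41.434400+30.548)/5.495453=13.098539, w=(41.434400−30.548)/5.495453=1.980983

0: u=8.055860 w=10.606697
1: u=13.098539 w=1.980983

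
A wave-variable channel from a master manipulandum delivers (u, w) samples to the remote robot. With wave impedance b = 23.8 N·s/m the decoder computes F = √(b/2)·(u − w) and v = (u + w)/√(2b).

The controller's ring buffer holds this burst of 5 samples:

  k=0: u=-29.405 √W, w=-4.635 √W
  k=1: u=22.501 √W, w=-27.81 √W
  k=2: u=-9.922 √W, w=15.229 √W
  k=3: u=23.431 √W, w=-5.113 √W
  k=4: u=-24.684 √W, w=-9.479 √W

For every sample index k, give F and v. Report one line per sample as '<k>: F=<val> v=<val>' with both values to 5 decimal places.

0: F=-85.44752 v=-4.93385
1: F=173.55472 v=-0.76950
2: F=-86.76184 v=0.76921
3: F=98.46646 v=2.65506
4: F=-52.45174 v=-4.95168

k=0: u−w=-24.77000, u+w=-34.04000; √(b/2)=3.44964, √(2b)=6.89928; F=3.44964×(-24.77)=-85.44752, v=-34.04000/6.89928=-4.93385
k=1: u−w=50.31100, u+w=-5.30900; √(b/2)=3.44964, √(2b)=6.89928; F=3.44964×50.311=173.55472, v=-5.30900/6.89928=-0.76950
k=2: u−w=-25.15100, u+w=5.30700; √(b/2)=3.44964, √(2b)=6.89928; F=3.44964×(-25.151)=-86.76184, v=5.30700/6.89928=0.76921
k=3: u−w=28.54400, u+w=18.31800; √(b/2)=3.44964, √(2b)=6.89928; F=3.44964×28.544=98.46646, v=18.31800/6.89928=2.65506
k=4: u−w=-15.20500, u+w=-34.16300; √(b/2)=3.44964, √(2b)=6.89928; F=3.44964×(-15.205)=-52.45174, v=-34.16300/6.89928=-4.95168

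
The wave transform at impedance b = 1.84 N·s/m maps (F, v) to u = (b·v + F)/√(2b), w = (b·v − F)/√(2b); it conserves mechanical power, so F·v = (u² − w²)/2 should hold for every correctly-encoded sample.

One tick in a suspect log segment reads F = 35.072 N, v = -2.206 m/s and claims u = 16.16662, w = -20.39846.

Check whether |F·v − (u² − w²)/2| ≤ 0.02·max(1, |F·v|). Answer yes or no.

F·v = 35.072×(-2.206) = -77.36883 W.
(u² − w²)/2 = (261.35960 − 416.09717)/2 = -77.36878 W.
|Δ| = 0.00005;  2% of max(1, |F·v|) = 1.54738.

yes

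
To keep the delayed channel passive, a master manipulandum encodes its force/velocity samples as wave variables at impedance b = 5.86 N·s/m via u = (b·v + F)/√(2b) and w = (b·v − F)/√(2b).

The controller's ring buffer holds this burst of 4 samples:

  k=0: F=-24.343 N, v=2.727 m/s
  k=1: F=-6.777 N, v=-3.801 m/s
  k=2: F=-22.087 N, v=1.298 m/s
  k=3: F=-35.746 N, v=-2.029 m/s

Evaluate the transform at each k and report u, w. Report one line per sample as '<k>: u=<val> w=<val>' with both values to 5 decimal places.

0: u=-2.44279 w=11.77854
1: u=-8.48585 w=-4.52668
2: u=-4.22986 w=8.67350
3: u=-13.91461 w=6.96843

k=0: b·v=5.86×2.727=15.98022; √(2b)=3.42345; u=(15.98022+(-24.343))/3.42345=-2.44279, w=(15.98022−(-24.343))/3.42345=11.77854
k=1: b·v=5.86×(-3.801)=-22.27386; √(2b)=3.42345; u=(-22.27386+(-6.777))/3.42345=-8.48585, w=(-22.27386−(-6.777))/3.42345=-4.52668
k=2: b·v=5.86×1.298=7.60628; √(2b)=3.42345; u=(7.60628+(-22.087))/3.42345=-4.22986, w=(7.60628−(-22.087))/3.42345=8.67350
k=3: b·v=5.86×(-2.029)=-11.88994; √(2b)=3.42345; u=(-11.88994+(-35.746))/3.42345=-13.91461, w=(-11.88994−(-35.746))/3.42345=6.96843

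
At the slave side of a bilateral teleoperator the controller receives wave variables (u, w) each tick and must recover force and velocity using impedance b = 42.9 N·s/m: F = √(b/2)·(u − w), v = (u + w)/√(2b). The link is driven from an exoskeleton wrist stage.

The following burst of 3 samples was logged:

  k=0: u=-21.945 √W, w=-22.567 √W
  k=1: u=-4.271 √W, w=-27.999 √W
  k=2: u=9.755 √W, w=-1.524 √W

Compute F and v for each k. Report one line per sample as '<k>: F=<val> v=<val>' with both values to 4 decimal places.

0: F=2.8807 v=-4.8054
1: F=109.8942 v=-3.4838
2: F=52.2377 v=0.8886

k=0: u−w=0.6220, u+w=-44.5120; √(b/2)=4.6314, √(2b)=9.2628; F=4.6314×0.622=2.8807, v=-44.5120/9.2628=-4.8054
k=1: u−w=23.7280, u+w=-32.2700; √(b/2)=4.6314, √(2b)=9.2628; F=4.6314×23.728=109.8942, v=-32.2700/9.2628=-3.4838
k=2: u−w=11.2790, u+w=8.2310; √(b/2)=4.6314, √(2b)=9.2628; F=4.6314×11.279=52.2377, v=8.2310/9.2628=0.8886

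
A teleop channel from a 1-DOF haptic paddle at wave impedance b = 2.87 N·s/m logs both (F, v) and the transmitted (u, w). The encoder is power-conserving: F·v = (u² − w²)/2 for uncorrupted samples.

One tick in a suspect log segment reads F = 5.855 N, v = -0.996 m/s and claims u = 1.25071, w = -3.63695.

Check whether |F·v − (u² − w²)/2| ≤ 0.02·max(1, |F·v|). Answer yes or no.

yes

F·v = 5.855×(-0.996) = -5.83158 W.
(u² − w²)/2 = (1.56428 − 13.22741)/2 = -5.83156 W.
|Δ| = 0.00002;  2% of max(1, |F·v|) = 0.11663.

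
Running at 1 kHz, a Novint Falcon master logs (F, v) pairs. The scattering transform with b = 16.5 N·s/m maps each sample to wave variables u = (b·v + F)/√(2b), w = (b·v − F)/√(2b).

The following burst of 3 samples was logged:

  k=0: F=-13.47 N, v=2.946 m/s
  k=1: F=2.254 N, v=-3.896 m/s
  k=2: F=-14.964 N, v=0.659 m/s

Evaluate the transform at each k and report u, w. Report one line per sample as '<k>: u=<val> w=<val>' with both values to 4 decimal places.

k=0: b·v=16.5×2.946=48.6090; √(2b)=5.7446; u=(48.6090+(-13.47))/5.7446=6.1169, w=(48.6090−(-13.47))/5.7446=10.8066
k=1: b·v=16.5×(-3.896)=-64.2840; √(2b)=5.7446; u=(-64.2840+2.254)/5.7446=-10.7980, w=(-64.2840−2.254)/5.7446=-11.5828
k=2: b·v=16.5×0.659=10.8735; √(2b)=5.7446; u=(10.8735+(-14.964))/5.7446=-0.7121, w=(10.8735−(-14.964))/5.7446=4.4977

0: u=6.1169 w=10.8066
1: u=-10.7980 w=-11.5828
2: u=-0.7121 w=4.4977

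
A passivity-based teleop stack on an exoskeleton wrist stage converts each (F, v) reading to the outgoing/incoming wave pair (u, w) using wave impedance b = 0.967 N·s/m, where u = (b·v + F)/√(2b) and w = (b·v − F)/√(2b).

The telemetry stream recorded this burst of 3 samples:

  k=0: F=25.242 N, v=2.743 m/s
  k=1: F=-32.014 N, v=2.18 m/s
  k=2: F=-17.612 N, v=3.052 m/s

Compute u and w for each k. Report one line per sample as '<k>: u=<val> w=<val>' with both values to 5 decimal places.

0: u=20.05811 w=-16.24347
1: u=-21.50449 w=24.53618
2: u=-10.54210 w=14.78646

k=0: b·v=0.967×2.743=2.65248; √(2b)=1.39068; u=(2.65248+25.242)/1.39068=20.05811, w=(2.65248−25.242)/1.39068=-16.24347
k=1: b·v=0.967×2.18=2.10806; √(2b)=1.39068; u=(2.10806+(-32.014))/1.39068=-21.50449, w=(2.10806−(-32.014))/1.39068=24.53618
k=2: b·v=0.967×3.052=2.95128; √(2b)=1.39068; u=(2.95128+(-17.612))/1.39068=-10.54210, w=(2.95128−(-17.612))/1.39068=14.78646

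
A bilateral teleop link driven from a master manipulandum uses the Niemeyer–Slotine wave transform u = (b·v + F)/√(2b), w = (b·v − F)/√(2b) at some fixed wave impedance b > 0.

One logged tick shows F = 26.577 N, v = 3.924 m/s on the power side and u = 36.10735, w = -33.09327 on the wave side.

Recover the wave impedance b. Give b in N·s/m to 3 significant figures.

b = 0.295 N·s/m

u + w = 3.0141;  u + w = √(2b)·v, so √(2b) = 3.0141/3.924 = 0.7681.
b = (√(2b))²/2 = 0.5900/2 = 0.2950.
(Check via u − w = 2F/√(2b): u − w = 69.2006, 2F/√(2b) = 69.2007.)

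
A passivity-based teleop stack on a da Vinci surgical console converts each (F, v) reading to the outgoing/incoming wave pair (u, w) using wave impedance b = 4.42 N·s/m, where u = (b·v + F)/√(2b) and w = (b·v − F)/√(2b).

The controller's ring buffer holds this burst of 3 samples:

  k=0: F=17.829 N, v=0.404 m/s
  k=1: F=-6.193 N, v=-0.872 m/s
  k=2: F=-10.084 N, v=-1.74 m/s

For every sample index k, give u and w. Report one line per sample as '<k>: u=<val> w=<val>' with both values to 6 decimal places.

0: u=6.597131 w=-5.395952
1: u=-3.379253 w=0.786610
2: u=-5.978312 w=0.804920

k=0: b·v=4.42×0.404=1.785680; √(2b)=2.973214; u=(1.785680+17.829)/2.973214=6.597131, w=(1.785680−17.829)/2.973214=-5.395952
k=1: b·v=4.42×(-0.872)=-3.854240; √(2b)=2.973214; u=(-3.854240+(-6.193))/2.973214=-3.379253, w=(-3.854240−(-6.193))/2.973214=0.786610
k=2: b·v=4.42×(-1.74)=-7.690800; √(2b)=2.973214; u=(-7.690800+(-10.084))/2.973214=-5.978312, w=(-7.690800−(-10.084))/2.973214=0.804920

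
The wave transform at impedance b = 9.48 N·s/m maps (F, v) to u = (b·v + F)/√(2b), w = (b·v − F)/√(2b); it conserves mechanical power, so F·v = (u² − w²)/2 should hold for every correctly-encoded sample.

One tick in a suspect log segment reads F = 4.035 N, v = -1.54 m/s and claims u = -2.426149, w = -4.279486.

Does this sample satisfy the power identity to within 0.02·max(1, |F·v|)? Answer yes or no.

yes

F·v = 4.035×(-1.54) = -6.213900 W.
(u² − w²)/2 = (5.886199 − 18.314000)/2 = -6.213901 W.
|Δ| = 0.000001;  2% of max(1, |F·v|) = 0.124278.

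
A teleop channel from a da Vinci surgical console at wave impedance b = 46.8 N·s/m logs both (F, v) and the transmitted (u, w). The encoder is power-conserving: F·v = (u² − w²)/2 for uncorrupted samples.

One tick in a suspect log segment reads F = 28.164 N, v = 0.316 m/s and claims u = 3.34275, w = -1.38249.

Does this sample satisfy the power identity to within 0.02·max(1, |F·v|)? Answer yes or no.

F·v = 28.164×0.316 = 8.8998 W.
(u² − w²)/2 = (11.1740 − 1.9113)/2 = 4.6313 W.
|Δ| = 4.2685;  2% of max(1, |F·v|) = 0.1780.

no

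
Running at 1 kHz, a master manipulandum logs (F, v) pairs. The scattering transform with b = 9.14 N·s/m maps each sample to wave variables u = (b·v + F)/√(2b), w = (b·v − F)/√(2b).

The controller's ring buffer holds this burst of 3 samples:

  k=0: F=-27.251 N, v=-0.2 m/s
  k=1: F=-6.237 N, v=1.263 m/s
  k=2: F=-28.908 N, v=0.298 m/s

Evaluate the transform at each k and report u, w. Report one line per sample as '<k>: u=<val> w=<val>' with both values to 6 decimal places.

0: u=-6.801291 w=5.946189
1: u=1.241213 w=4.158758
2: u=-6.124245 w=7.398347

k=0: b·v=9.14×(-0.2)=-1.828000; √(2b)=4.275512; u=(-1.828000+(-27.251))/4.275512=-6.801291, w=(-1.828000−(-27.251))/4.275512=5.946189
k=1: b·v=9.14×1.263=11.543820; √(2b)=4.275512; u=(11.543820+(-6.237))/4.275512=1.241213, w=(11.543820−(-6.237))/4.275512=4.158758
k=2: b·v=9.14×0.298=2.723720; √(2b)=4.275512; u=(2.723720+(-28.908))/4.275512=-6.124245, w=(2.723720−(-28.908))/4.275512=7.398347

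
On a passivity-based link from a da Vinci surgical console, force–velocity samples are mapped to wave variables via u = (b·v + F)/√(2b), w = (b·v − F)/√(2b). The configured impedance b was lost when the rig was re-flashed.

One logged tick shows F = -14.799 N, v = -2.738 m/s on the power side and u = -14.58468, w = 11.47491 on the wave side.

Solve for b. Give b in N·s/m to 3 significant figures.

b = 0.645 N·s/m

u + w = -3.10977;  u + w = √(2b)·v, so √(2b) = -3.10977/(-2.738) = 1.13578.
b = (√(2b))²/2 = 1.29000/2 = 0.64500.
(Check via u − w = 2F/√(2b): u − w = -26.05959, 2F/√(2b) = -26.05959.)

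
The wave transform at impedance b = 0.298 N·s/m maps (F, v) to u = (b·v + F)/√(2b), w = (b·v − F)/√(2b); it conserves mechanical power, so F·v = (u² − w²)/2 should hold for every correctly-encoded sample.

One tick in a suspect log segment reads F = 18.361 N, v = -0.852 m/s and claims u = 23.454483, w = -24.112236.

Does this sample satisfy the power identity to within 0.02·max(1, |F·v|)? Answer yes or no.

yes

F·v = 18.361×(-0.852) = -15.643572 W.
(u² − w²)/2 = (550.112773 − 581.399925)/2 = -15.643576 W.
|Δ| = 0.000004;  2% of max(1, |F·v|) = 0.312871.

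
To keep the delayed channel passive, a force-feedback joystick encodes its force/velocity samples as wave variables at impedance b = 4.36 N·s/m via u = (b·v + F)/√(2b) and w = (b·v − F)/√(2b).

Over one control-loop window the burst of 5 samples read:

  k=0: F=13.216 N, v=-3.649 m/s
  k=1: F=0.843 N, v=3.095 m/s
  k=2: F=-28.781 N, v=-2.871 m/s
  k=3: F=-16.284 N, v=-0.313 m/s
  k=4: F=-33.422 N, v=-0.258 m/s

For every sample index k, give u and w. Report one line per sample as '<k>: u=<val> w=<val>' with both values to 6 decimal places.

k=0: b·v=4.36×(-3.649)=-15.909640; √(2b)=2.952965; u=(-15.909640+13.216)/2.952965=-0.912182, w=(-15.909640−13.216)/2.952965=-9.863186
k=1: b·v=4.36×3.095=13.494200; √(2b)=2.952965; u=(13.494200+0.843)/2.952965=4.855189, w=(13.494200−0.843)/2.952965=4.284237
k=2: b·v=4.36×(-2.871)=-12.517560; √(2b)=2.952965; u=(-12.517560+(-28.781))/2.952965=-13.985457, w=(-12.517560−(-28.781))/2.952965=5.507496
k=3: b·v=4.36×(-0.313)=-1.364680; √(2b)=2.952965; u=(-1.364680+(-16.284))/2.952965=-5.976597, w=(-1.364680−(-16.284))/2.952965=5.052319
k=4: b·v=4.36×(-0.258)=-1.124880; √(2b)=2.952965; u=(-1.124880+(-33.422))/2.952965=-11.699050, w=(-1.124880−(-33.422))/2.952965=10.937185

0: u=-0.912182 w=-9.863186
1: u=4.855189 w=4.284237
2: u=-13.985457 w=5.507496
3: u=-5.976597 w=5.052319
4: u=-11.699050 w=10.937185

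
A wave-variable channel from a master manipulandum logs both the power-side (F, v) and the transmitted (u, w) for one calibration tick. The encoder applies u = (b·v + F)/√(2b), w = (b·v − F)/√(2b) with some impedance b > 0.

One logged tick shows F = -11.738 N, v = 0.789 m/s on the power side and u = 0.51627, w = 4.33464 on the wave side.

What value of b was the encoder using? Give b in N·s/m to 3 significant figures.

u + w = 4.8509;  u + w = √(2b)·v, so √(2b) = 4.8509/0.789 = 6.1482.
b = (√(2b))²/2 = 37.8001/2 = 18.9000.
(Check via u − w = 2F/√(2b): u − w = -3.8184, 2F/√(2b) = -3.8184.)

b = 18.9 N·s/m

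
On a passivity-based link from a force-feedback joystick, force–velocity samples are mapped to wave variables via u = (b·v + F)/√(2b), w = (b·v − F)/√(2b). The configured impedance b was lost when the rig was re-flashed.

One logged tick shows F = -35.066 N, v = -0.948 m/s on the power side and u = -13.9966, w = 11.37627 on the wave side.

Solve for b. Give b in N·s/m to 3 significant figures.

u + w = -2.62033;  u + w = √(2b)·v, so √(2b) = -2.62033/(-0.948) = 2.76406.
b = (√(2b))²/2 = 7.64003/2 = 3.82002.
(Check via u − w = 2F/√(2b): u − w = -25.37287, 2F/√(2b) = -25.37281.)

b = 3.82 N·s/m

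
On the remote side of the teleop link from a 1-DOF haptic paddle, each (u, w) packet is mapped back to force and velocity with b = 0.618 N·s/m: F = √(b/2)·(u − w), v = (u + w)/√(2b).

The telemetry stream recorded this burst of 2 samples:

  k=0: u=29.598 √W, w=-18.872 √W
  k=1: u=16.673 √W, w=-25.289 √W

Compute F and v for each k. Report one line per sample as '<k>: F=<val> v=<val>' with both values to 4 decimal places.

k=0: u−w=48.4700, u+w=10.7260; √(b/2)=0.5559, √(2b)=1.1118; F=0.5559×48.47=26.9434, v=10.7260/1.1118=9.6478
k=1: u−w=41.9620, u+w=-8.6160; √(b/2)=0.5559, √(2b)=1.1118; F=0.5559×41.962=23.3257, v=-8.6160/1.1118=-7.7499

0: F=26.9434 v=9.6478
1: F=23.3257 v=-7.7499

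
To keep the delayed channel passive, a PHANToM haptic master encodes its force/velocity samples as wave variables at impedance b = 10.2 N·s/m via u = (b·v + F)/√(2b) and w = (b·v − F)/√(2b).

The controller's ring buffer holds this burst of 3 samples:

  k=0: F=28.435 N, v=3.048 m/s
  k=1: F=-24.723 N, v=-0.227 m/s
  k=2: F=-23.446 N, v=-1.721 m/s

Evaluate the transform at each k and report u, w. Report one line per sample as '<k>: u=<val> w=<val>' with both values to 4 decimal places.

0: u=13.1790 w=0.5877
1: u=-5.9864 w=4.9611
2: u=-9.0776 w=1.3045

k=0: b·v=10.2×3.048=31.0896; √(2b)=4.5166; u=(31.0896+28.435)/4.5166=13.1790, w=(31.0896−28.435)/4.5166=0.5877
k=1: b·v=10.2×(-0.227)=-2.3154; √(2b)=4.5166; u=(-2.3154+(-24.723))/4.5166=-5.9864, w=(-2.3154−(-24.723))/4.5166=4.9611
k=2: b·v=10.2×(-1.721)=-17.5542; √(2b)=4.5166; u=(-17.5542+(-23.446))/4.5166=-9.0776, w=(-17.5542−(-23.446))/4.5166=1.3045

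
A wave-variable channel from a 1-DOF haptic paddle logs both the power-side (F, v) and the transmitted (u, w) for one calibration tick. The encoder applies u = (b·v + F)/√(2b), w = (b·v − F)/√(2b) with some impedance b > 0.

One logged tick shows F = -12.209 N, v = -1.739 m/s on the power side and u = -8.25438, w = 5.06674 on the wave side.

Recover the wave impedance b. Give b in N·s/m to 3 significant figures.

b = 1.68 N·s/m

u + w = -3.18764;  u + w = √(2b)·v, so √(2b) = -3.18764/(-1.739) = 1.83303.
b = (√(2b))²/2 = 3.36000/2 = 1.68000.
(Check via u − w = 2F/√(2b): u − w = -13.32112, 2F/√(2b) = -13.32111.)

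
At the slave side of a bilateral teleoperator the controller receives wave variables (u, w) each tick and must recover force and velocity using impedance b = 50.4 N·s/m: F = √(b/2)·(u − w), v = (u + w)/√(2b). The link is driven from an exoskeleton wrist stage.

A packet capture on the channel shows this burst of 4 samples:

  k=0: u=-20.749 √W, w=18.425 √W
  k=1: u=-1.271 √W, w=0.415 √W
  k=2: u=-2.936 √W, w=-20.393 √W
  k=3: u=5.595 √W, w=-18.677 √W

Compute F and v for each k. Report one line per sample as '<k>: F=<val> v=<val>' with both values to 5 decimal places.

k=0: u−w=-39.17400, u+w=-2.32400; √(b/2)=5.01996, √(2b)=10.03992; F=5.01996×(-39.174)=-196.65192, v=-2.32400/10.03992=-0.23148
k=1: u−w=-1.68600, u+w=-0.85600; √(b/2)=5.01996, √(2b)=10.03992; F=5.01996×(-1.686)=-8.46365, v=-0.85600/10.03992=-0.08526
k=2: u−w=17.45700, u+w=-23.32900; √(b/2)=5.01996, √(2b)=10.03992; F=5.01996×17.457=87.63344, v=-23.32900/10.03992=-2.32362
k=3: u−w=24.27200, u+w=-13.08200; √(b/2)=5.01996, √(2b)=10.03992; F=5.01996×24.272=121.84447, v=-13.08200/10.03992=-1.30300

0: F=-196.65192 v=-0.23148
1: F=-8.46365 v=-0.08526
2: F=87.63344 v=-2.32362
3: F=121.84447 v=-1.30300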